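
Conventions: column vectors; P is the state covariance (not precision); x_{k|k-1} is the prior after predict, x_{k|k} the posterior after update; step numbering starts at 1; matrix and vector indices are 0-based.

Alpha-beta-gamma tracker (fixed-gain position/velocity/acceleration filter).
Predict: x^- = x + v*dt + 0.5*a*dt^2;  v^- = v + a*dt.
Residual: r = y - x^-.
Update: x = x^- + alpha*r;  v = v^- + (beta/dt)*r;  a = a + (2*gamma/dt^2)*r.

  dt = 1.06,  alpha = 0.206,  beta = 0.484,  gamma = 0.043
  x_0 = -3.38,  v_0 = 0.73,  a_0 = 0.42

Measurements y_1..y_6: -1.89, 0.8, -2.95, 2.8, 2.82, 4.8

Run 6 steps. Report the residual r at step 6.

step 1: x_pred=-2.3702  r=0.4802  x^+=-2.2713  v^+=1.3945  a^+=0.4568
step 2: x_pred=-0.5366  r=1.3366  x^+=-0.2612  v^+=2.4889  a^+=0.5591
step 3: x_pred=2.6911  r=-5.6411  x^+=1.5290  v^+=0.5058  a^+=0.1273
step 4: x_pred=2.1367  r=0.6633  x^+=2.2733  v^+=0.9436  a^+=0.1781
step 5: x_pred=3.3735  r=-0.5535  x^+=3.2595  v^+=0.8796  a^+=0.1357
step 6: x_pred=4.2681  r=0.5319  x^+=4.3777  v^+=1.2663  a^+=0.1764

resid = 0.5319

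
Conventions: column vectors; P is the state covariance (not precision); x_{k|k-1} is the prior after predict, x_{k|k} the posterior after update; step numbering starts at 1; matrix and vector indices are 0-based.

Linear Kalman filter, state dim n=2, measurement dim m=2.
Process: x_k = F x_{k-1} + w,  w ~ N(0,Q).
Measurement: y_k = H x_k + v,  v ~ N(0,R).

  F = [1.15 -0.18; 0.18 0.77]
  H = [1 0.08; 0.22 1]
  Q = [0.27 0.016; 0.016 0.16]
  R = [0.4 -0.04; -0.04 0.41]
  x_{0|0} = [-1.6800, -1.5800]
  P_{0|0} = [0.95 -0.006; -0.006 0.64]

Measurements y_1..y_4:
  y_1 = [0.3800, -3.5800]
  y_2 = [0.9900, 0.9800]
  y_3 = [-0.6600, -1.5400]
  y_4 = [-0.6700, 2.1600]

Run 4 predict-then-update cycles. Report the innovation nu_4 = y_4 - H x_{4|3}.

innov = [-0.8489, 2.8220]

step 1: x^-=[-1.6476, -1.5190]  P^-=[1.5496 0.1188; 0.1188 0.5686]  S=[1.9722 0.4673; 0.4673 1.1059]  K=[0.7690 0.0908; -0.0490 0.5585]  nu=[2.1491, -1.6985]  x^+=[-0.1490, -2.5730]  P^+=[0.3089 -0.0615; -0.0615 0.2445]
step 2: x^-=[0.2917, -2.0080]  P^-=[0.7119 -0.0064; -0.0064 0.2979]  S=[1.1128 0.1339; 0.1339 0.7395]  K=[0.6285 0.0893; -0.0333 0.4070]  nu=[0.8589, 2.9238]  x^+=[1.0926, -0.8468]  P^+=[0.2514 -0.0438; -0.0438 0.1778]
step 3: x^-=[1.4090, -0.4553]  P^-=[0.6263 0.0060; 0.0060 0.2614]  S=[1.0290 0.1248; 0.1248 0.7044]  K=[0.5972 0.0983; -0.0195 0.3765]  nu=[-2.0325, -1.3946]  x^+=[0.0579, -0.9407]  P^+=[0.2378 -0.0359; -0.0359 0.1630]
step 4: x^-=[0.2360, -0.7139]  P^-=[0.6047 0.0120; 0.0120 0.2544]  S=[1.0082 0.1256; 0.1256 0.6990]  K=[0.5880 0.1018; -0.0140 0.3703]  nu=[-0.8489, 2.8220]  x^+=[0.0242, 0.3430]  P^+=[0.2338 -0.0332; -0.0332 0.1597]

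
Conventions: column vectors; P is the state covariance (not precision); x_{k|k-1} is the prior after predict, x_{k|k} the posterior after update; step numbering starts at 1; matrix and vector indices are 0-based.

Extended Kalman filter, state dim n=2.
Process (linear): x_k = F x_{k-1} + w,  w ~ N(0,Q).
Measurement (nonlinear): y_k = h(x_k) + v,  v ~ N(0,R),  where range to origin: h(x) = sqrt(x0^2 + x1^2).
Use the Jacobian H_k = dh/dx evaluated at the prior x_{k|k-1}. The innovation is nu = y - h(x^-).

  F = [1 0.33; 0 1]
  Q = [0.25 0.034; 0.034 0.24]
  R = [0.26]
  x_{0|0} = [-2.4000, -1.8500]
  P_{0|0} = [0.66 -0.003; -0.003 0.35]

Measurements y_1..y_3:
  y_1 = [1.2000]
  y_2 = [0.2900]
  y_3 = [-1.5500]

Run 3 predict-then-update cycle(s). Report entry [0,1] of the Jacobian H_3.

step 1: x^-=[-3.0105, -1.8500]  P^-=[0.9461 0.1465; 0.1465 0.5900]  H_jac=[-0.8520 -0.5236]  S=[1.2392]  K=[-0.7124; -0.3500]  nu=[-2.3335]  x^+=[-1.3481, -1.0333]  P^+=[0.3172 -0.1625; -0.1625 0.4382]
step 2: x^-=[-1.6891, -1.0333]  P^-=[0.5077 0.0161; 0.0161 0.6782]  H_jac=[-0.8530 -0.5218]  S=[0.8285]  K=[-0.5329; -0.4438]  nu=[-1.6901]  x^+=[-0.7884, -0.2833]  P^+=[0.2724 -0.1798; -0.1798 0.5150]
step 3: x^-=[-0.8819, -0.2833]  P^-=[0.4598 0.0242; 0.0242 0.7550]  H_jac=[-0.9521 -0.3058]  S=[0.7615]  K=[-0.5846; -0.3334]  nu=[-2.4763]  x^+=[0.5658, 0.5424]  P^+=[0.1996 -0.1243; -0.1243 0.6704]

H_jac[0,1] = -0.3058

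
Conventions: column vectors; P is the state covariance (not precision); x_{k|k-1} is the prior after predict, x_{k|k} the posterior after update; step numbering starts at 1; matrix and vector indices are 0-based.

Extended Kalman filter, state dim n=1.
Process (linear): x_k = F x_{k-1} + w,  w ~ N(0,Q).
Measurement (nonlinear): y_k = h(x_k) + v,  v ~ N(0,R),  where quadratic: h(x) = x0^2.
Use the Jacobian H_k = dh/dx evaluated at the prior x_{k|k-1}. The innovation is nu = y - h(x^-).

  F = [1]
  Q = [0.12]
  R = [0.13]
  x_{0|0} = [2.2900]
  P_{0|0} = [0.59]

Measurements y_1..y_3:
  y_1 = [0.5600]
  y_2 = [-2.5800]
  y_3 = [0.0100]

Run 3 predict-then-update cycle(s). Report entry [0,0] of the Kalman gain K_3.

step 1: x^-=[2.2900]  P^-=[0.7100]  H_jac=[4.5800]  S=[15.0232]  K=[0.2165]  nu=[-4.6841]  x^+=[1.2761]  P^+=[0.0061]
step 2: x^-=[1.2761]  P^-=[0.1261]  H_jac=[2.5522]  S=[0.9517]  K=[0.3383]  nu=[-4.2085]  x^+=[-0.1476]  P^+=[0.0172]
step 3: x^-=[-0.1476]  P^-=[0.1372]  H_jac=[-0.2951]  S=[0.1420]  K=[-0.2853]  nu=[-0.0118]  x^+=[-0.1442]  P^+=[0.1257]

K[0,0] = -0.2853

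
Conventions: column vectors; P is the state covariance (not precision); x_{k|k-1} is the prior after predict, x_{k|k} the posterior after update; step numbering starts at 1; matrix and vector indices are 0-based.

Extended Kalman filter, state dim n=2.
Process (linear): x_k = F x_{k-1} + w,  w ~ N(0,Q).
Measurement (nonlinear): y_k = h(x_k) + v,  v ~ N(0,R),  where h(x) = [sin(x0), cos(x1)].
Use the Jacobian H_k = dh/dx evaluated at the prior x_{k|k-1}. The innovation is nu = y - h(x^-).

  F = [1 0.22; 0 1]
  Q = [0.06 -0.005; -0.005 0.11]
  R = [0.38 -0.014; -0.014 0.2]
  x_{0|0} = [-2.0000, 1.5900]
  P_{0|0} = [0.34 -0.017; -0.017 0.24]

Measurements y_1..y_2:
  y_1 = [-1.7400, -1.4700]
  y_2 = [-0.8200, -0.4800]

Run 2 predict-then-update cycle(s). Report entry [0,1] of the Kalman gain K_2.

step 1: x^-=[-1.6502, 1.5900]  P^-=[0.4041 0.0308; 0.0308 0.3500]  H_jac=[-0.0793 0.0000; 0.0000 -0.9998]  S=[0.3825 -0.0116; -0.0116 0.5499]  K=[-0.0855 -0.0578; -0.0256 -0.6369]  nu=[-0.7432, -1.4508]  x^+=[-1.5028, 2.5331]  P^+=[0.3996 0.0104; 0.0104 0.1271]
step 2: x^-=[-0.9455, 2.5331]  P^-=[0.4703 0.0333; 0.0333 0.2371]  H_jac=[0.5853 0.0000; 0.0000 -0.5716]  S=[0.5411 -0.0251; -0.0251 0.2775]  K=[0.5077 -0.0226; 0.0134 -0.4872]  nu=[-0.0092, 0.3405]  x^+=[-0.9579, 2.3671]  P^+=[0.3301 0.0203; 0.0203 0.1708]

K[0,1] = -0.0226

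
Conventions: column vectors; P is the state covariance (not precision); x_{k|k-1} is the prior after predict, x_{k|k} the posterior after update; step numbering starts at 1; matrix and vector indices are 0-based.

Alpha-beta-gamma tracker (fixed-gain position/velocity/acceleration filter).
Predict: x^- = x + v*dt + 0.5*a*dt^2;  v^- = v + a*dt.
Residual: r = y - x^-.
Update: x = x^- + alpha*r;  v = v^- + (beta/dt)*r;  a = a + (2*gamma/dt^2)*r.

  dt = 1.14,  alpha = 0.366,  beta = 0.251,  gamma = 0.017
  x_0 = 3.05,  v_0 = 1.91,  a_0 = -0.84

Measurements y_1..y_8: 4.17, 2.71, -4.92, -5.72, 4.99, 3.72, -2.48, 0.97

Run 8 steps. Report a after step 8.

a_post = -0.1633

step 1: x_pred=4.6816  r=-0.5116  x^+=4.4943  v^+=0.8398  a^+=-0.8534
step 2: x_pred=4.8971  r=-2.1871  x^+=4.0966  v^+=-0.6146  a^+=-0.9106
step 3: x_pred=2.8042  r=-7.7242  x^+=-0.0228  v^+=-3.3534  a^+=-1.1127
step 4: x_pred=-4.5688  r=-1.1512  x^+=-4.9901  v^+=-4.8754  a^+=-1.1428
step 5: x_pred=-11.2906  r=16.2806  x^+=-5.3319  v^+=-2.5936  a^+=-0.7169
step 6: x_pred=-8.7544  r=12.4744  x^+=-4.1888  v^+=-0.6642  a^+=-0.3905
step 7: x_pred=-5.1998  r=2.7198  x^+=-4.2043  v^+=-0.5106  a^+=-0.3194
step 8: x_pred=-4.9939  r=5.9639  x^+=-2.8111  v^+=0.4384  a^+=-0.1633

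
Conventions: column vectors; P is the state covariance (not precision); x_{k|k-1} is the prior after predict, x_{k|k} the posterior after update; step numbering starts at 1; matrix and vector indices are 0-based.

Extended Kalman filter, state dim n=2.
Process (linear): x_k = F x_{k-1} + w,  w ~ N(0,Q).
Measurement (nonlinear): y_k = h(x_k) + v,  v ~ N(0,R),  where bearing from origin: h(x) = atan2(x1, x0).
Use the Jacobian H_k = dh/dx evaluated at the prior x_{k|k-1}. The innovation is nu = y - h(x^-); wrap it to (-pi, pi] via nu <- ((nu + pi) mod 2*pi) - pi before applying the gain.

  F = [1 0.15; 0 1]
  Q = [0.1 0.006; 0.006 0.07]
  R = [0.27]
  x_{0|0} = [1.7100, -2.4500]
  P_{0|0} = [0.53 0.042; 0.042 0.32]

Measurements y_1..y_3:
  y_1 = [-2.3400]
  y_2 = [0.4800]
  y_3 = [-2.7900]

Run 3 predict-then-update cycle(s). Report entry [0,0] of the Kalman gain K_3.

step 1: x^-=[1.3425, -2.4500]  P^-=[0.6498 0.0960; 0.0960 0.3900]  H_jac=[0.3139 0.1720]  S=[0.3559]  K=[0.6195; 0.2731]  nu=[-1.2705]  x^+=[0.5555, -2.7970]  P^+=[0.5132 0.0358; 0.0358 0.3634]
step 2: x^-=[0.1359, -2.7970]  P^-=[0.6321 0.0963; 0.0963 0.4334]  H_jac=[0.3567 0.0173]  S=[0.3517]  K=[0.6457; 0.1190]  nu=[2.0022]  x^+=[1.4289, -2.5587]  P^+=[0.4855 0.0693; 0.0693 0.4285]
step 3: x^-=[1.0451, -2.5587]  P^-=[0.6159 0.1395; 0.1395 0.4985]  H_jac=[0.3349 0.1368]  S=[0.3612]  K=[0.6239; 0.3182]  nu=[-1.6070]  x^+=[0.0424, -3.0700]  P^+=[0.4753 0.0678; 0.0678 0.4619]

K[0,0] = 0.6239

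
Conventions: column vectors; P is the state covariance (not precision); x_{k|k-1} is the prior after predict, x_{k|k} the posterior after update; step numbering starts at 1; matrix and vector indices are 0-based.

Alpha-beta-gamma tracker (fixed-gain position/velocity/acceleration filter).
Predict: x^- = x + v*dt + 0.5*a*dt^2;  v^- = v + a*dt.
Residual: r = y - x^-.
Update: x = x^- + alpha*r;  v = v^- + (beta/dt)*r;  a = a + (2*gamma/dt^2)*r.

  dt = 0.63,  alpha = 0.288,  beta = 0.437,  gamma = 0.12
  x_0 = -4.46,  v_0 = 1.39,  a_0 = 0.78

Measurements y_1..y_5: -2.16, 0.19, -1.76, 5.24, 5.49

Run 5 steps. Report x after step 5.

x_post = 6.2327

step 1: x_pred=-3.4295  r=1.2695  x^+=-3.0639  v^+=2.7620  a^+=1.5477
step 2: x_pred=-1.0167  r=1.2067  x^+=-0.6692  v^+=4.5740  a^+=2.2773
step 3: x_pred=2.6644  r=-4.4244  x^+=1.3902  v^+=2.9398  a^+=-0.3981
step 4: x_pred=3.1632  r=2.0768  x^+=3.7613  v^+=4.1295  a^+=0.8577
step 5: x_pred=6.5332  r=-1.0432  x^+=6.2327  v^+=3.9463  a^+=0.2269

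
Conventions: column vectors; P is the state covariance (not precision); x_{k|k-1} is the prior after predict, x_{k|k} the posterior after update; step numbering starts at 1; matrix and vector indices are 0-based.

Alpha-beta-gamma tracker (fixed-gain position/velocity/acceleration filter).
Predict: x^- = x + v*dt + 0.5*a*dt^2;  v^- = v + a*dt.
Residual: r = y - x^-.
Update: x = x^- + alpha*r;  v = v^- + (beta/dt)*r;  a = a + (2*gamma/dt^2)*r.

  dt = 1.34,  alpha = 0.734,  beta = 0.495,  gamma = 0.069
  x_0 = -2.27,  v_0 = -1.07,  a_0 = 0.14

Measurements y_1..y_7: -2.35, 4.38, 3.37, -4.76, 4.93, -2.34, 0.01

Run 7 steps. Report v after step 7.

v_post = -0.5895

step 1: x_pred=-3.5781  r=1.2281  x^+=-2.6767  v^+=-0.4287  a^+=0.2344
step 2: x_pred=-3.0407  r=7.4207  x^+=2.4061  v^+=2.6266  a^+=0.8047
step 3: x_pred=6.6482  r=-3.2782  x^+=4.2420  v^+=2.4939  a^+=0.5528
step 4: x_pred=8.0801  r=-12.8401  x^+=-1.3445  v^+=-1.5086  a^+=-0.4341
step 5: x_pred=-3.7557  r=8.6857  x^+=2.6196  v^+=1.1183  a^+=0.2335
step 6: x_pred=4.3278  r=-6.6678  x^+=-0.5664  v^+=-1.0319  a^+=-0.2790
step 7: x_pred=-2.1996  r=2.2096  x^+=-0.5778  v^+=-0.5895  a^+=-0.1092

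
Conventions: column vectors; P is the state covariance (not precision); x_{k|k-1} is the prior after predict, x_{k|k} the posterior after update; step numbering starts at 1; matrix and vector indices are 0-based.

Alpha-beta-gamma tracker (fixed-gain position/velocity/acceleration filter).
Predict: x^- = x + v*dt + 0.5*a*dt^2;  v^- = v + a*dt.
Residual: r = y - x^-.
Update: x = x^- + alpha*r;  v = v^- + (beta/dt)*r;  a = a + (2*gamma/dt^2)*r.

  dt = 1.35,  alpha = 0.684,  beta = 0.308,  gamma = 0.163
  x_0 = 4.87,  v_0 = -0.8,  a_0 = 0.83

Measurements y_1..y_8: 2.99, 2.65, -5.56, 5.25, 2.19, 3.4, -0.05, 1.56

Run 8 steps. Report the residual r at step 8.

step 1: x_pred=4.5463  r=-1.5563  x^+=3.4818  v^+=-0.0346  a^+=0.5516
step 2: x_pred=3.9378  r=-1.2878  x^+=3.0569  v^+=0.4163  a^+=0.3213
step 3: x_pred=3.9117  r=-9.4717  x^+=-2.5669  v^+=-1.3110  a^+=-1.3730
step 4: x_pred=-5.5879  r=10.8379  x^+=1.8252  v^+=-0.6919  a^+=0.5656
step 5: x_pred=1.4067  r=0.7833  x^+=1.9425  v^+=0.2505  a^+=0.7058
step 6: x_pred=2.9237  r=0.4763  x^+=3.2495  v^+=1.3119  a^+=0.7909
step 7: x_pred=5.7413  r=-5.7913  x^+=1.7801  v^+=1.0584  a^+=-0.2450
step 8: x_pred=2.9857  r=-1.4257  x^+=2.0105  v^+=0.4024  a^+=-0.5000

resid = -1.4257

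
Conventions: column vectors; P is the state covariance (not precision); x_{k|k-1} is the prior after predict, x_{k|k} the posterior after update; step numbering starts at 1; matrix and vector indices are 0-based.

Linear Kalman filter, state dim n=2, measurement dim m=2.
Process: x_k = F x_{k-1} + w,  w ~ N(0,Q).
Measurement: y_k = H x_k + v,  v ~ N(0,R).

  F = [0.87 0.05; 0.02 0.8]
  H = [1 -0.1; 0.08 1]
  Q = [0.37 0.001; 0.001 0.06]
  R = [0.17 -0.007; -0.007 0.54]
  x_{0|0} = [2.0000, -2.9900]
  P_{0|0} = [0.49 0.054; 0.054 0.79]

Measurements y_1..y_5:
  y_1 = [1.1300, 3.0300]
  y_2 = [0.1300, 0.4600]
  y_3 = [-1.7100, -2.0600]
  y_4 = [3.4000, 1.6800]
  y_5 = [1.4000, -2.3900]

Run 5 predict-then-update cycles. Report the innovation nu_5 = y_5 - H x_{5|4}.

step 1: x^-=[1.5905, -2.3520]  P^-=[0.7476 0.0788; 0.0788 0.5675]  S=[0.9075 0.0742; 0.0742 1.1249]  K=[0.8094 0.0698; -0.0175 0.5113]  nu=[-0.6957, 5.2548]  x^+=[1.3942, 0.3468]  P^+=[0.1392 0.0209; 0.0209 0.2745]
step 2: x^-=[1.2303, 0.3053]  P^-=[0.4779 0.0290; 0.0290 0.2364]  S=[0.6444 0.0363; 0.0363 0.7841]  K=[0.7341 0.0517; -0.0089 0.3049]  nu=[-1.0698, 0.0563]  x^+=[0.4479, 0.3320]  P^+=[0.1257 0.0127; 0.0127 0.1637]
step 3: x^-=[0.4063, 0.2746]  P^-=[0.4667 0.0186; 0.0186 0.1652]  S=[0.6346 0.0323; 0.0323 0.7112]  K=[0.7301 0.0455; -0.0087 0.2348]  nu=[-2.0888, -2.3671]  x^+=[-1.2266, -0.2631]  P^+=[0.1248 0.0095; 0.0095 0.1261]
step 4: x^-=[-1.0803, -0.2350]  P^-=[0.4656 0.0148; 0.0148 0.1411]  S=[0.6340 0.0309; 0.0309 0.6864]  K=[0.7299 0.0431; -0.0090 0.2076]  nu=[4.4568, 2.0015]  x^+=[2.2588, 0.1406]  P^+=[0.1246 0.0082; 0.0082 0.1115]
step 5: x^-=[1.9722, 0.1577]  P^-=[0.4653 0.0133; 0.0133 0.1317]  S=[0.6339 0.0303; 0.0303 0.6768]  K=[0.7299 0.0420; -0.0091 0.1966]  nu=[-0.5565, -2.7054]  x^+=[1.4523, -0.3690]  P^+=[0.1245 0.0076; 0.0076 0.1056]

innov = [-0.5565, -2.7054]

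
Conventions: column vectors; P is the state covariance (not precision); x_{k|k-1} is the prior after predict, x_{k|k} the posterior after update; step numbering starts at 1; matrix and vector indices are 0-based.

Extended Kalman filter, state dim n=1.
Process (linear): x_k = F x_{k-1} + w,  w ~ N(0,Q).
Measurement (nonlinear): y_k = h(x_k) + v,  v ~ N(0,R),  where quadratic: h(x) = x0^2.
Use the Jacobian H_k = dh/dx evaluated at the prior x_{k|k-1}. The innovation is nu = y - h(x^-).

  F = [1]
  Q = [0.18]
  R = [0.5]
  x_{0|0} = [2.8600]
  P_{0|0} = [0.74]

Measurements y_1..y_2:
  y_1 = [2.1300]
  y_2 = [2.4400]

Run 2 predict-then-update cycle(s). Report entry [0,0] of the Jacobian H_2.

step 1: x^-=[2.8600]  P^-=[0.9200]  H_jac=[5.7200]  S=[30.6009]  K=[0.1720]  nu=[-6.0496]  x^+=[1.8197]  P^+=[0.0150]
step 2: x^-=[1.8197]  P^-=[0.1950]  H_jac=[3.6393]  S=[3.0831]  K=[0.2302]  nu=[-0.8712]  x^+=[1.6191]  P^+=[0.0316]

H_jac[0,0] = 3.6393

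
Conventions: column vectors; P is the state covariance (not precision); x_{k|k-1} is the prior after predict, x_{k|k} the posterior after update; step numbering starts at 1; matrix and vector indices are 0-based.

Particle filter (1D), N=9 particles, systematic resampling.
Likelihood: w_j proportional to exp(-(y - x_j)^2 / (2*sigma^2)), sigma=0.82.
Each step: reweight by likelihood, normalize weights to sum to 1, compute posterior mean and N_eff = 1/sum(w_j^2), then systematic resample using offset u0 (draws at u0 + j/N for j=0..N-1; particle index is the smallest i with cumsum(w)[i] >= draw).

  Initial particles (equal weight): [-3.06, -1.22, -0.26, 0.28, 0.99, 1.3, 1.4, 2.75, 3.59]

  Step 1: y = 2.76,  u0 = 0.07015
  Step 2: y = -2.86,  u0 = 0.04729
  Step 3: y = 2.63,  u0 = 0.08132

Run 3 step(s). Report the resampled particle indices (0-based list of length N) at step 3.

resampled_idx = [0, 1, 2, 3, 5, 6, 6, 7, 8]

step 1: w=[0.0000, 0.0000, 0.0005, 0.0048, 0.0449, 0.0946, 0.1167, 0.4617, 0.2767]  mean=2.5952  Neff=3.1809  idx=[5, 6, 7, 7, 7, 7, 8, 8, 8]
step 2: w=[0.6516, 0.3484, 0.0000, 0.0000, 0.0000, 0.0000, 0.0000, 0.0000, 0.0000]  mean=1.3349  Neff=1.8319  idx=[0, 0, 0, 0, 0, 0, 1, 1, 1]
step 3: w=[0.1039, 0.1039, 0.1039, 0.1039, 0.1039, 0.1039, 0.1256, 0.1256, 0.1256]  mean=1.3377  Neff=8.9238  idx=[0, 1, 2, 3, 5, 6, 6, 7, 8]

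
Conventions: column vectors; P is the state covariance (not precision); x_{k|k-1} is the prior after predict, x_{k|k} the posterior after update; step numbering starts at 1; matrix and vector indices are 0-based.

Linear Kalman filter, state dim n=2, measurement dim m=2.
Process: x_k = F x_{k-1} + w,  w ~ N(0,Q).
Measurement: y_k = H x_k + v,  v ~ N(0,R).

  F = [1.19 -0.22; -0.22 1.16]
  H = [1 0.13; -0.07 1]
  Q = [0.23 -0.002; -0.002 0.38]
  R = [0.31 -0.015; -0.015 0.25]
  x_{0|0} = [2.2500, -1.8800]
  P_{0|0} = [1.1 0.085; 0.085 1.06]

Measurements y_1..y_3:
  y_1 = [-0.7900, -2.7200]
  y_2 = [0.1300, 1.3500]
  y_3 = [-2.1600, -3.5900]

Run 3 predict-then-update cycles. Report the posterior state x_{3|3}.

x_post = [-0.8966, -2.5759]

step 1: x^-=[3.0911, -2.6758]  P^-=[1.7945 -0.4390; -0.4390 1.8162]  S=[2.0211 -0.3396; -0.3396 2.1365]  K=[0.8376 -0.1312; 0.0461 0.8718]  nu=[-3.5332, 0.1722]  x^+=[0.1090, -2.6884]  P^+=[0.2651 -0.0268; -0.0268 0.2154]
step 2: x^-=[0.7211, -3.1426]  P^-=[0.6299 -0.1647; -0.1647 0.6963]  S=[0.9088 -0.1317; -0.1317 0.9725]  K=[0.6512 -0.1265; 0.0244 0.7312]  nu=[-0.1826, 4.5430]  x^+=[0.0277, 0.1749]  P^+=[0.2073 -0.0269; -0.0269 0.1806]
step 3: x^-=[-0.0055, 0.1967]  P^-=[0.5463 -0.1407; -0.1407 0.6467]  S=[0.8306 -0.1086; -0.1086 0.9191]  K=[0.6198 -0.1215; 0.0256 0.7174]  nu=[-2.1801, -3.7871]  x^+=[-0.8966, -2.5759]  P^+=[0.1973 -0.0259; -0.0259 0.1772]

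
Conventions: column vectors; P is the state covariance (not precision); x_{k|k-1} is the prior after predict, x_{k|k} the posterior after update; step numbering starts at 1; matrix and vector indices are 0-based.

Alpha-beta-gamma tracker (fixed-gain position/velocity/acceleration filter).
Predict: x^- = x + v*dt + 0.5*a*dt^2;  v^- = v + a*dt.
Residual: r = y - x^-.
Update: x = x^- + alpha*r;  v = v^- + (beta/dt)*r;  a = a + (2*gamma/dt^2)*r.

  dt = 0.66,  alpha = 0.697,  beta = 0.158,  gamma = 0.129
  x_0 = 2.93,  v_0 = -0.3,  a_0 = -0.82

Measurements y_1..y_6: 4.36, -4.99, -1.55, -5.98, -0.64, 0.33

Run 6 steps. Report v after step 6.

v_post = -1.7653

step 1: x_pred=2.5534  r=1.8066  x^+=3.8126  v^+=-0.4087  a^+=0.2500
step 2: x_pred=3.5973  r=-8.5873  x^+=-2.3880  v^+=-2.2994  a^+=-4.8361
step 3: x_pred=-4.9590  r=3.4090  x^+=-2.5829  v^+=-4.6752  a^+=-2.8170
step 4: x_pred=-6.2821  r=0.3021  x^+=-6.0715  v^+=-6.4621  a^+=-2.6381
step 5: x_pred=-10.9111  r=10.2711  x^+=-3.7521  v^+=-5.7444  a^+=3.4453
step 6: x_pred=-6.7931  r=7.1231  x^+=-1.8283  v^+=-1.7653  a^+=7.6642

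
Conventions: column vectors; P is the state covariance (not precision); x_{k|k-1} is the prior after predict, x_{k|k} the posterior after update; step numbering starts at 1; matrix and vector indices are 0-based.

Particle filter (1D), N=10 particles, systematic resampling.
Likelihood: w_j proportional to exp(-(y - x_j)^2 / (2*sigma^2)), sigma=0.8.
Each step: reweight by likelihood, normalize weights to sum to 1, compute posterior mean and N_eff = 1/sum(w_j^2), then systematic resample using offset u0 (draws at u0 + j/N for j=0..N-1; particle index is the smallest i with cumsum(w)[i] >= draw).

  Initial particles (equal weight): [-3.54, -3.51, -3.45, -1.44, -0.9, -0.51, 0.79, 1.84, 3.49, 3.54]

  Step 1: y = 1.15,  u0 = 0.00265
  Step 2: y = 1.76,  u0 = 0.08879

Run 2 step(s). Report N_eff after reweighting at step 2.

step 1: w=[0.0000, 0.0000, 0.0000, 0.0030, 0.0211, 0.0653, 0.5084, 0.3878, 0.0078, 0.0065]  mean=1.1089  Neff=2.4169  idx=[3, 6, 6, 6, 6, 6, 7, 7, 7, 7]
step 2: w=[0.0001, 0.0752, 0.0752, 0.0752, 0.0752, 0.0752, 0.1560, 0.1560, 0.1560, 0.1560]  mean=1.4451  Neff=7.9605  idx=[2, 3, 4, 6, 6, 7, 8, 8, 9, 9]

N_eff = 7.9605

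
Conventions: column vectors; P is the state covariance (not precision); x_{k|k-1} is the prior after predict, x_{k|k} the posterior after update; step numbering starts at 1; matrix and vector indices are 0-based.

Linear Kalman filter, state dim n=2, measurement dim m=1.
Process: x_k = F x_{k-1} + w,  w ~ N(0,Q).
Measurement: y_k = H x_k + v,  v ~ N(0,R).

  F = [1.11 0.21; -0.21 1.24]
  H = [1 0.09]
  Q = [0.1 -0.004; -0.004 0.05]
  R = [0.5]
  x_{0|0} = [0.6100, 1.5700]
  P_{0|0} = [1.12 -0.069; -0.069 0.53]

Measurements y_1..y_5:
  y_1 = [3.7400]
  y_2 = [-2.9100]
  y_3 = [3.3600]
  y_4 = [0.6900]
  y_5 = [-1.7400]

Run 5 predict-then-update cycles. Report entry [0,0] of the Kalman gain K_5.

step 1: x^-=[1.0068, 1.8187]  P^-=[1.4712 -0.2190; -0.2190 0.9503]  S=[1.9394]  K=[0.7484; -0.0688]  nu=[2.5695]  x^+=[2.9298, 1.6419]  P^+=[0.3849 -0.1191; -0.1191 0.9411]
step 2: x^-=[3.5969, 1.4207]  P^-=[0.5602 -0.0074; -0.0074 1.5760]  S=[1.0717]  K=[0.5221; 0.1255]  nu=[-6.6347]  x^+=[0.1326, 0.5880]  P^+=[0.2681 -0.0776; -0.0776 1.5591]
step 3: x^-=[0.2707, 0.7013]  P^-=[0.4629 0.2362; 0.2362 2.4995]  S=[1.0256]  K=[0.4720; 0.4496]  nu=[3.0262]  x^+=[1.6991, 2.0619]  P^+=[0.2343 0.0185; 0.0185 2.2922]
step 4: x^-=[2.3190, 2.2000]  P^-=[0.4985 0.5629; 0.5629 3.5752]  S=[1.1287]  K=[0.4865; 0.7838]  nu=[-1.8270]  x^+=[1.4302, 0.7680]  P^+=[0.2313 0.1325; 0.1325 2.8818]
step 5: x^-=[1.7488, 0.6520]  P^-=[0.5739 0.8691; 0.8691 4.4222]  S=[1.2661]  K=[0.5150; 1.0007]  nu=[-3.5475]  x^+=[-0.0783, -2.8981]  P^+=[0.2380 0.2165; 0.2165 3.1542]

K[0,0] = 0.5150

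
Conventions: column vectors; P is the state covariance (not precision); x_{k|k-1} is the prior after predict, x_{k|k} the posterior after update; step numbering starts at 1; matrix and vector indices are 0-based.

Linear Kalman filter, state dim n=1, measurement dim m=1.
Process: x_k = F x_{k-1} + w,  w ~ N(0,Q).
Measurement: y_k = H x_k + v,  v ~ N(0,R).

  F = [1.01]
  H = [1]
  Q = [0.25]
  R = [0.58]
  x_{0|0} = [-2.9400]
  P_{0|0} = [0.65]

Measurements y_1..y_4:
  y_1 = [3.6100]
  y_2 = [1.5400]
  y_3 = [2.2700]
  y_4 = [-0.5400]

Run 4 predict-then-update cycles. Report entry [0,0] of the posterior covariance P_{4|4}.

step 1: x^-=[-2.9694]  P^-=[0.9131]  S=[1.4931]  K=[0.6115]  nu=[6.5794]  x^+=[1.0541]  P^+=[0.3547]
step 2: x^-=[1.0647]  P^-=[0.6118]  S=[1.1918]  K=[0.5133]  nu=[0.4753]  x^+=[1.3087]  P^+=[0.2977]
step 3: x^-=[1.3218]  P^-=[0.5537]  S=[1.1337]  K=[0.4884]  nu=[0.9482]  x^+=[1.7849]  P^+=[0.2833]
step 4: x^-=[1.8028]  P^-=[0.5390]  S=[1.1190]  K=[0.4817]  nu=[-2.3428]  x^+=[0.6743]  P^+=[0.2794]

P_post[0,0] = 0.2794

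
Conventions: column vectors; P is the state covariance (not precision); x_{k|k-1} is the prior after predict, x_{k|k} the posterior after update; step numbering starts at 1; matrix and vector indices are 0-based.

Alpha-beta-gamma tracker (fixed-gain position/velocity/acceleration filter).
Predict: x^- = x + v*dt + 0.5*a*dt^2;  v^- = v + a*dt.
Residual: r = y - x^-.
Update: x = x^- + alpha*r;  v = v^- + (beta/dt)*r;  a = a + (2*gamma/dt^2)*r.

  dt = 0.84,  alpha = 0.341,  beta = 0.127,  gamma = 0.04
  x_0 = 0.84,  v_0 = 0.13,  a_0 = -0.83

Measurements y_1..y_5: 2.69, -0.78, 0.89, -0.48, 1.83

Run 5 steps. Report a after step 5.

a_post = 0.0647

step 1: x_pred=0.6564  r=2.0336  x^+=1.3498  v^+=-0.2597  a^+=-0.5994
step 2: x_pred=0.9202  r=-1.7002  x^+=0.3404  v^+=-1.0203  a^+=-0.7922
step 3: x_pred=-0.7961  r=1.6861  x^+=-0.2212  v^+=-1.4308  a^+=-0.6010
step 4: x_pred=-1.6351  r=1.1551  x^+=-1.2412  v^+=-1.7610  a^+=-0.4701
step 5: x_pred=-2.8863  r=4.7163  x^+=-1.2781  v^+=-1.4428  a^+=0.0647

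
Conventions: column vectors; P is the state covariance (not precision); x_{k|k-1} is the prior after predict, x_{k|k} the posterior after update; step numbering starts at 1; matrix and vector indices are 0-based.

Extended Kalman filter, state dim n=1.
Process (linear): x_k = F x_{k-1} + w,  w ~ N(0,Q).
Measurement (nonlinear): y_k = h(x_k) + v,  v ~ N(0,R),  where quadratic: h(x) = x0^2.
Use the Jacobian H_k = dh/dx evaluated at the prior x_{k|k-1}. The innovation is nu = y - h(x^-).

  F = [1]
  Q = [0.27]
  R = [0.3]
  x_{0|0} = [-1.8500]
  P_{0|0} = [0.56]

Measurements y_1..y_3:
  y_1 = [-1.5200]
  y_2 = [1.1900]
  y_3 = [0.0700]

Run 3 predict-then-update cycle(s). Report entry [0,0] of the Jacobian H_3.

H_jac[0,0] = -1.9706

step 1: x^-=[-1.8500]  P^-=[0.8300]  H_jac=[-3.7000]  S=[11.6627]  K=[-0.2633]  nu=[-4.9425]  x^+=[-0.5486]  P^+=[0.0214]
step 2: x^-=[-0.5486]  P^-=[0.2914]  H_jac=[-1.0971]  S=[0.6507]  K=[-0.4912]  nu=[0.8891]  x^+=[-0.9853]  P^+=[0.1343]
step 3: x^-=[-0.9853]  P^-=[0.4043]  H_jac=[-1.9706]  S=[1.8701]  K=[-0.4261]  nu=[-0.9008]  x^+=[-0.6015]  P^+=[0.0649]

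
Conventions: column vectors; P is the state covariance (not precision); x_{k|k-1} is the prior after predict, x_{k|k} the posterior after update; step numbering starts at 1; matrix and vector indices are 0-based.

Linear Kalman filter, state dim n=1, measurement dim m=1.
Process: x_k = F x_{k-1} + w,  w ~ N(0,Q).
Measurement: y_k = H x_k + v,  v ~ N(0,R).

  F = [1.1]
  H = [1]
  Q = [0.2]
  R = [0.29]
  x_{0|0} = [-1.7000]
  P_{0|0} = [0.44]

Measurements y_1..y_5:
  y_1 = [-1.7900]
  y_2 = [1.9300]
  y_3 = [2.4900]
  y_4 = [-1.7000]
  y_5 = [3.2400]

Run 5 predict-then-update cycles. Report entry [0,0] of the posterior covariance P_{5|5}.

step 1: x^-=[-1.8700]  P^-=[0.7324]  S=[1.0224]  K=[0.7164]  nu=[0.0800]  x^+=[-1.8127]  P^+=[0.2077]
step 2: x^-=[-1.9940]  P^-=[0.4514]  S=[0.7414]  K=[0.6088]  nu=[3.9240]  x^+=[0.3951]  P^+=[0.1766]
step 3: x^-=[0.4346]  P^-=[0.4136]  S=[0.7036]  K=[0.5879]  nu=[2.0554]  x^+=[1.6429]  P^+=[0.1705]
step 4: x^-=[1.8072]  P^-=[0.4063]  S=[0.6963]  K=[0.5835]  nu=[-3.5072]  x^+=[-0.2393]  P^+=[0.1692]
step 5: x^-=[-0.2632]  P^-=[0.4048]  S=[0.6948]  K=[0.5826]  nu=[3.5032]  x^+=[1.7777]  P^+=[0.1689]

P_post[0,0] = 0.1689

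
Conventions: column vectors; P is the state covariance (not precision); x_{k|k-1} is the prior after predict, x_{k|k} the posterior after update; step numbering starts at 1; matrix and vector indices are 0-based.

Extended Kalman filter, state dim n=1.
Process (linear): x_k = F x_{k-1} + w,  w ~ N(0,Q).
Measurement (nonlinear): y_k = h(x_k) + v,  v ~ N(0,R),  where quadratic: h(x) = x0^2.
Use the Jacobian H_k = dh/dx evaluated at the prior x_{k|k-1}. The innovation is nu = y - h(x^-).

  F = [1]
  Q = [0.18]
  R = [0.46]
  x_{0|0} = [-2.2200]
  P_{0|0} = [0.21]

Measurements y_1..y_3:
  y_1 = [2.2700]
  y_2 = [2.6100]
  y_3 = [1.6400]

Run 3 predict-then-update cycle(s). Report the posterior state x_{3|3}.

x_post = [-1.3684]

step 1: x^-=[-2.2200]  P^-=[0.3900]  H_jac=[-4.4400]  S=[8.1483]  K=[-0.2125]  nu=[-2.6584]  x^+=[-1.6551]  P^+=[0.0220]
step 2: x^-=[-1.6551]  P^-=[0.2020]  H_jac=[-3.3101]  S=[2.6735]  K=[-0.2501]  nu=[-0.1292]  x^+=[-1.6227]  P^+=[0.0348]
step 3: x^-=[-1.6227]  P^-=[0.2148]  H_jac=[-3.2455]  S=[2.7221]  K=[-0.2561]  nu=[-0.9933]  x^+=[-1.3684]  P^+=[0.0363]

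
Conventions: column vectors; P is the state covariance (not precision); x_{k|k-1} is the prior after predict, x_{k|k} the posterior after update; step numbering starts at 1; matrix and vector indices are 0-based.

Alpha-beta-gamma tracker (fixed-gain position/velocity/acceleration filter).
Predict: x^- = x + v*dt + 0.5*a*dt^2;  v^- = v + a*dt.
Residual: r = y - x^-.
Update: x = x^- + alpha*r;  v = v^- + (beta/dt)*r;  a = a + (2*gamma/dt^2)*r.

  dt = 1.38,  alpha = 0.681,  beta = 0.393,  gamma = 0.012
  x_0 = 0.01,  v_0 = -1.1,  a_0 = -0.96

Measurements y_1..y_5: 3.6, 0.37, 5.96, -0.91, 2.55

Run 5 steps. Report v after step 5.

step 1: x_pred=-2.4221  r=6.0221  x^+=1.6789  v^+=-0.7098  a^+=-0.8841
step 2: x_pred=-0.1424  r=0.5124  x^+=0.2065  v^+=-1.7839  a^+=-0.8776
step 3: x_pred=-3.0910  r=9.0510  x^+=3.0727  v^+=-0.4175  a^+=-0.7636
step 4: x_pred=1.7695  r=-2.6795  x^+=-0.0553  v^+=-2.2343  a^+=-0.7974
step 5: x_pred=-3.8979  r=6.4479  x^+=0.4931  v^+=-1.4984  a^+=-0.7161

v_post = -1.4984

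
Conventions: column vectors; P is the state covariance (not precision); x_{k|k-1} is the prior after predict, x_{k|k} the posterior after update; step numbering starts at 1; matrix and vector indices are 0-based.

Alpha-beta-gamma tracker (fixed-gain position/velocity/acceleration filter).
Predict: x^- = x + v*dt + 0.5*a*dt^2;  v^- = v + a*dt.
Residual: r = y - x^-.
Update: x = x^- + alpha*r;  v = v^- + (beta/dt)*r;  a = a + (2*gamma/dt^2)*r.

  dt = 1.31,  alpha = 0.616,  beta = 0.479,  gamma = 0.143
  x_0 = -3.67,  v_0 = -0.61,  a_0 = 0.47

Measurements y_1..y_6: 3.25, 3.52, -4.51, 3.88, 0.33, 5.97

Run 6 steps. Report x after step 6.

step 1: x_pred=-4.0658  r=7.3158  x^+=0.4407  v^+=2.6807  a^+=1.6892
step 2: x_pred=5.4019  r=-1.8819  x^+=4.2427  v^+=4.2055  a^+=1.3756
step 3: x_pred=10.9322  r=-15.4422  x^+=1.4198  v^+=0.3611  a^+=-1.1979
step 4: x_pred=0.8650  r=3.0150  x^+=2.7222  v^+=-0.1058  a^+=-0.6955
step 5: x_pred=1.9869  r=-1.6569  x^+=0.9663  v^+=-1.6227  a^+=-0.9716
step 6: x_pred=-1.9931  r=7.9631  x^+=2.9122  v^+=0.0162  a^+=0.3555

x_post = 2.9122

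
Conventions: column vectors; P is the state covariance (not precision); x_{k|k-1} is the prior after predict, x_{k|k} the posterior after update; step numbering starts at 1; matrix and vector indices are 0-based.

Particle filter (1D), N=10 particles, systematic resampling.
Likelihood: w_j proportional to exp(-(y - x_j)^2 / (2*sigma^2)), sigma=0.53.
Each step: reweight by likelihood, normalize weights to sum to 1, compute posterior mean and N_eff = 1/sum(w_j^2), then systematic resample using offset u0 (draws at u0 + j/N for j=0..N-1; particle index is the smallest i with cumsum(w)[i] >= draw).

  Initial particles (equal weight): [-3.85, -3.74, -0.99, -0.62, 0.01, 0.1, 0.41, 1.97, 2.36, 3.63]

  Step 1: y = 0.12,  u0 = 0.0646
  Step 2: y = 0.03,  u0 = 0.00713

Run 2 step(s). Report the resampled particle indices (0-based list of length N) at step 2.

resampled_idx = [0, 1, 2, 3, 4, 4, 5, 6, 7, 8]

step 1: w=[0.0000, 0.0000, 0.0335, 0.1133, 0.2939, 0.3001, 0.2585, 0.0007, 0.0000, 0.0000]  mean=0.0370  Neff=3.8879  idx=[3, 4, 4, 4, 5, 5, 5, 6, 6, 6]
step 2: w=[0.0538, 0.1140, 0.1140, 0.1140, 0.1131, 0.1131, 0.1131, 0.0882, 0.0882, 0.0882]  mean=0.1126  Neff=9.6472  idx=[0, 1, 2, 3, 4, 4, 5, 6, 7, 8]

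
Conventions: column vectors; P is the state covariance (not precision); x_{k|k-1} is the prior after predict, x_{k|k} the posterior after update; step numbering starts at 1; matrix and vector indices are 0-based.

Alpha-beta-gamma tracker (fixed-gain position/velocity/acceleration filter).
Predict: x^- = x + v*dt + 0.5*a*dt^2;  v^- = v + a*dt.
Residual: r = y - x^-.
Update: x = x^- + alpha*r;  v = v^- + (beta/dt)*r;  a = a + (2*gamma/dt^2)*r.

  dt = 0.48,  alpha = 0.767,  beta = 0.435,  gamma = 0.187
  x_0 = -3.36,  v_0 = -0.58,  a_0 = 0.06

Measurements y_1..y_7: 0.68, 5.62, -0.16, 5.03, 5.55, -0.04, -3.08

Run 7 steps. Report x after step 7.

step 1: x_pred=-3.6315  r=4.3115  x^+=-0.3246  v^+=3.3561  a^+=7.0587
step 2: x_pred=2.0995  r=3.5205  x^+=4.7997  v^+=9.9347  a^+=12.7734
step 3: x_pred=11.0399  r=-11.1999  x^+=2.4496  v^+=5.9160  a^+=-5.4070
step 4: x_pred=4.6664  r=0.3636  x^+=4.9453  v^+=3.6502  a^+=-4.8167
step 5: x_pred=6.1425  r=-0.5925  x^+=5.6881  v^+=0.8012  a^+=-5.7785
step 6: x_pred=5.4070  r=-5.4470  x^+=1.2291  v^+=-6.9088  a^+=-14.6204
step 7: x_pred=-3.7713  r=0.6913  x^+=-3.2411  v^+=-13.3000  a^+=-13.4982

x_post = -3.2411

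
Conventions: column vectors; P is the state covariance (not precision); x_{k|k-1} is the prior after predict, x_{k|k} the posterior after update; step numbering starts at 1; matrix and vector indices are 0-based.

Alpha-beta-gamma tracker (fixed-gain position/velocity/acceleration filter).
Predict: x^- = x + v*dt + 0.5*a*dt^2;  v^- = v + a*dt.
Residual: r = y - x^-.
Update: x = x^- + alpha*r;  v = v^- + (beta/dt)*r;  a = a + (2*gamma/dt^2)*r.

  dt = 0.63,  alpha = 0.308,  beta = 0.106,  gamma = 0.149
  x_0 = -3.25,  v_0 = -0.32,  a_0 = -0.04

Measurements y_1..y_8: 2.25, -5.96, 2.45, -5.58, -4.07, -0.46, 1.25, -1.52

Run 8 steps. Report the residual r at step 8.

step 1: x_pred=-3.4595  r=5.7095  x^+=-1.7010  v^+=0.6155  a^+=4.2468
step 2: x_pred=-0.4705  r=-5.4895  x^+=-2.1613  v^+=2.3673  a^+=0.1252
step 3: x_pred=-0.6450  r=3.0950  x^+=0.3083  v^+=2.9669  a^+=2.4490
step 4: x_pred=2.6634  r=-8.2434  x^+=0.1245  v^+=3.1228  a^+=-3.7403
step 5: x_pred=1.3496  r=-5.4196  x^+=-0.3197  v^+=-0.1455  a^+=-7.8095
step 6: x_pred=-1.9611  r=1.5011  x^+=-1.4988  v^+=-4.8129  a^+=-6.6824
step 7: x_pred=-5.8570  r=7.1070  x^+=-3.6680  v^+=-7.8270  a^+=-1.3463
step 8: x_pred=-8.8662  r=7.3462  x^+=-6.6036  v^+=-7.4391  a^+=4.1694

resid = 7.3462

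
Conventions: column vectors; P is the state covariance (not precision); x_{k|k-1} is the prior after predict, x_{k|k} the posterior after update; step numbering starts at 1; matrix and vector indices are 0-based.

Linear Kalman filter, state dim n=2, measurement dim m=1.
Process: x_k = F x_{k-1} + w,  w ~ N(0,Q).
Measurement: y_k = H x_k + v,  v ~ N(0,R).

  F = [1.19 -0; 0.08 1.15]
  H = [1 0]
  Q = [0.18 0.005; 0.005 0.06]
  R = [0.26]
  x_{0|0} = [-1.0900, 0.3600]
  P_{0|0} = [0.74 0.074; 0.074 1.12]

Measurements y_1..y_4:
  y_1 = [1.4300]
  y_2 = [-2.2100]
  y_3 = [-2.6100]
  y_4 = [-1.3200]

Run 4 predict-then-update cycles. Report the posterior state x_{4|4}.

x_post = [-1.7726, 0.3854]

step 1: x^-=[-1.2971, 0.3268]  P^-=[1.2279 0.1767; 0.1767 1.5596]  S=[1.4879]  K=[0.8253; 0.1188]  nu=[2.7271]  x^+=[0.9535, 0.6507]  P^+=[0.2146 0.0309; 0.0309 1.5386]
step 2: x^-=[1.1346, 0.8246]  P^-=[0.4838 0.0677; 0.0677 2.1018]  S=[0.7438]  K=[0.6505; 0.0910]  nu=[-3.3446]  x^+=[-1.0409, 0.5202]  P^+=[0.1691 0.0237; 0.0237 2.0956]
step 3: x^-=[-1.2387, 0.5150]  P^-=[0.4195 0.0535; 0.0535 2.8369]  S=[0.6795]  K=[0.6174; 0.0787]  nu=[-1.3713]  x^+=[-2.0853, 0.4071]  P^+=[0.1605 0.0205; 0.0205 2.8327]
step 4: x^-=[-2.4815, 0.3013]  P^-=[0.4073 0.0483; 0.0483 3.8111]  S=[0.6673]  K=[0.6104; 0.0724]  nu=[1.1615]  x^+=[-1.7726, 0.3854]  P^+=[0.1587 0.0188; 0.0188 3.8076]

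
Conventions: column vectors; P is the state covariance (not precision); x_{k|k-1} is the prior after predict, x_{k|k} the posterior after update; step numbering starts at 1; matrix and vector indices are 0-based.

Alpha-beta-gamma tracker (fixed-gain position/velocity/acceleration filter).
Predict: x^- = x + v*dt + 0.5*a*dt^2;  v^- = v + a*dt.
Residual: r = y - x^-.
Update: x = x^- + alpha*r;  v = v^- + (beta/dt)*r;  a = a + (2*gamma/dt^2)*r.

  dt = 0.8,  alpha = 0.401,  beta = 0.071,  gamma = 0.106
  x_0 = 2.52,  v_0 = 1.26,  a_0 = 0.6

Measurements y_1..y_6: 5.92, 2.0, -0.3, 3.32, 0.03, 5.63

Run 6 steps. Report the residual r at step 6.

step 1: x_pred=3.7200  r=2.2000  x^+=4.6022  v^+=1.9352  a^+=1.3287
step 2: x_pred=6.5756  r=-4.5756  x^+=4.7408  v^+=2.5922  a^+=-0.1869
step 3: x_pred=6.7547  r=-7.0547  x^+=3.9258  v^+=1.8165  a^+=-2.5238
step 4: x_pred=4.5714  r=-1.2514  x^+=4.0696  v^+=-0.3136  a^+=-2.9383
step 5: x_pred=2.8785  r=-2.8485  x^+=1.7362  v^+=-2.9170  a^+=-3.8819
step 6: x_pred=-1.8396  r=7.4696  x^+=1.1557  v^+=-5.3596  a^+=-1.4076

resid = 7.4696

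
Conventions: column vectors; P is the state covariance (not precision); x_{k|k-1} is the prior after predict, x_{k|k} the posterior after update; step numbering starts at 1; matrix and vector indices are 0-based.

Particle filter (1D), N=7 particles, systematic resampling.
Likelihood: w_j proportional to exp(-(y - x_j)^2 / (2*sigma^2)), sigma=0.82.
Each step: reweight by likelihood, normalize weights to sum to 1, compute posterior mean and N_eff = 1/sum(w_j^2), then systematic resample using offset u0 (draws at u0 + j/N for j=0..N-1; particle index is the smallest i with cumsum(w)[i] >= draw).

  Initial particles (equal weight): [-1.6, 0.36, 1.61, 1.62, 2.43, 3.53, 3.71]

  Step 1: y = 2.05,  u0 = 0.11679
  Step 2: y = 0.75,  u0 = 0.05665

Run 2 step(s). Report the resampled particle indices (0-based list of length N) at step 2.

step 1: w=[0.0000, 0.0388, 0.2811, 0.2829, 0.2916, 0.0637, 0.0418]  mean=2.0135  Neff=3.9774  idx=[2, 2, 3, 3, 4, 4, 6]
step 2: w=[0.2272, 0.2272, 0.2243, 0.2243, 0.0483, 0.0483, 0.0006]  mean=1.6949  Neff=4.7970  idx=[0, 0, 1, 2, 2, 3, 4]

resampled_idx = [0, 0, 1, 2, 2, 3, 4]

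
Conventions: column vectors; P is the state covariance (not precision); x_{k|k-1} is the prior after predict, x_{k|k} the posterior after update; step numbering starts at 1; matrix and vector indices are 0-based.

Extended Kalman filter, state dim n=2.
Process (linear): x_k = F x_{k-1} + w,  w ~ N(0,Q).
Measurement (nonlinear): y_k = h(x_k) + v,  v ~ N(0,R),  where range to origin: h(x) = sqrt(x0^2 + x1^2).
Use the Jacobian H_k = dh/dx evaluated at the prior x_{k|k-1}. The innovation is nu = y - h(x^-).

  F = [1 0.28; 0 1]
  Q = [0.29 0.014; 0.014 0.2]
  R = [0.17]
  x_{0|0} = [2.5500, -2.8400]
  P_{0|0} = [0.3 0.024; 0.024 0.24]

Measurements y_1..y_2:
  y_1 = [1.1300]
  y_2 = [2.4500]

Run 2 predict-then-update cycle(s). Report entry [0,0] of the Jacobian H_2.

step 1: x^-=[1.7548, -2.8400]  P^-=[0.6223 0.1052; 0.1052 0.4400]  H_jac=[0.5256 -0.8507]  S=[0.5663]  K=[0.4196; -0.5634]  nu=[-2.2084]  x^+=[0.8282, -1.5959]  P^+=[0.5226 0.2390; 0.2390 0.2603]
step 2: x^-=[0.3814, -1.5959]  P^-=[0.9668 0.3259; 0.3259 0.4603]  H_jac=[0.2324 -0.9726]  S=[0.5103]  K=[-0.1808; -0.7288]  nu=[0.8092]  x^+=[0.2351, -2.1856]  P^+=[0.9502 0.2587; 0.2587 0.1892]

H_jac[0,0] = 0.2324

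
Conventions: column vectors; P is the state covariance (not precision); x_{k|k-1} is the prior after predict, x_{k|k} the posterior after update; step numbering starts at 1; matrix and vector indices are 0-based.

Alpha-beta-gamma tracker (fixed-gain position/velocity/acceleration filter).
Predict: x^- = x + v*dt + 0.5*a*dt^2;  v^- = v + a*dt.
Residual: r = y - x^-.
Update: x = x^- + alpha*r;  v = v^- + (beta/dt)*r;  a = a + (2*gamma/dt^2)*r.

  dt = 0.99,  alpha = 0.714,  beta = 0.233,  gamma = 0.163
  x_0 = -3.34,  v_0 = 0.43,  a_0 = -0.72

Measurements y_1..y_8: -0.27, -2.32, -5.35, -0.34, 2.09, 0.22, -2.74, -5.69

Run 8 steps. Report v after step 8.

v_post = -0.2593

step 1: x_pred=-3.2671  r=2.9971  x^+=-1.1272  v^+=0.4226  a^+=0.2769
step 2: x_pred=-0.5731  r=-1.7469  x^+=-1.8204  v^+=0.2856  a^+=-0.3041
step 3: x_pred=-1.6867  r=-3.6633  x^+=-4.3023  v^+=-0.8777  a^+=-1.5226
step 4: x_pred=-5.9174  r=5.5774  x^+=-1.9351  v^+=-1.0724  a^+=0.3325
step 5: x_pred=-2.8339  r=4.9239  x^+=0.6818  v^+=0.4156  a^+=1.9703
step 6: x_pred=2.0588  r=-1.8388  x^+=0.7459  v^+=1.9334  a^+=1.3587
step 7: x_pred=3.3258  r=-6.0658  x^+=-1.0052  v^+=1.8509  a^+=-0.6589
step 8: x_pred=0.5043  r=-6.1943  x^+=-3.9184  v^+=-0.2593  a^+=-2.7193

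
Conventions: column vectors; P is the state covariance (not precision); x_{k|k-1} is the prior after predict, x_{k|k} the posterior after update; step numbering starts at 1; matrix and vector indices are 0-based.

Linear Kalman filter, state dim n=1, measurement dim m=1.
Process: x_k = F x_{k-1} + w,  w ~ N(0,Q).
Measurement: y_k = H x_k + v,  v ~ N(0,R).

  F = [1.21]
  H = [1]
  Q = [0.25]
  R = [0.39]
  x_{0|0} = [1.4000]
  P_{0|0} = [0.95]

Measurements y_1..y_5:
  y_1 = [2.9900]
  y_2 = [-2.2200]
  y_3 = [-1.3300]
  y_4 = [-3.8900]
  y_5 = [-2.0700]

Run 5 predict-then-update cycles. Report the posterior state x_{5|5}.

step 1: x^-=[1.6940]  P^-=[1.6409]  S=[2.0309]  K=[0.8080]  nu=[1.2960]  x^+=[2.7411]  P^+=[0.3151]
step 2: x^-=[3.3168]  P^-=[0.7113]  S=[1.1013]  K=[0.6459]  nu=[-5.5368]  x^+=[-0.2594]  P^+=[0.2519]
step 3: x^-=[-0.3138]  P^-=[0.6188]  S=[1.0088]  K=[0.6134]  nu=[-1.0162]  x^+=[-0.9372]  P^+=[0.2392]
step 4: x^-=[-1.1340]  P^-=[0.6003]  S=[0.9903]  K=[0.6062]  nu=[-2.7560]  x^+=[-2.8046]  P^+=[0.2364]
step 5: x^-=[-3.3935]  P^-=[0.5961]  S=[0.9861]  K=[0.6045]  nu=[1.3235]  x^+=[-2.5934]  P^+=[0.2358]

x_post = [-2.5934]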